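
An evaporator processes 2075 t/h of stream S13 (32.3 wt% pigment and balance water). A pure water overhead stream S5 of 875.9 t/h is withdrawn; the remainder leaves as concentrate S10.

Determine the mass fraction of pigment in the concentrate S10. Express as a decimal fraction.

pigment is not removed: 2075×0.323 = 670.23 t/h of pigment enters S10.
Concentrate = 2075 − 875.9 = 1199.1 t/h.
Mass fraction = 670.23/1199.1 = 0.5589.

0.5589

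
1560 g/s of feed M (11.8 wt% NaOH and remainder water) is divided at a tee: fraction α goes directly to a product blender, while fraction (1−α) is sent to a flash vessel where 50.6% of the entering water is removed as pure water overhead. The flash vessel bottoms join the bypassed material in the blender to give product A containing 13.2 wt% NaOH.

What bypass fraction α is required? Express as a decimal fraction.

All 1560×0.118 = 184.08 g/s of NaOH reaches A, so A = 184.08/0.132 = 1394.5 g/s and vapour = 165.45 g/s.
The evaporator receives (1−α)·1560 of feed at 0.882 water and removes 0.506 of that water:
0.506×0.882×(1−α)×1560 = 165.45
(1−α) = 165.45/696.22 = 0.2376;  α = 0.7624.

0.762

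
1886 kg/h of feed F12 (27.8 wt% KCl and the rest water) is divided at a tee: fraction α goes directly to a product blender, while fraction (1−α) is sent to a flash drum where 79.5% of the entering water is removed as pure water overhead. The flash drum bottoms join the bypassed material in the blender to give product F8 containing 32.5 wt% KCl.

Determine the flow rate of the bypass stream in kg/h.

All 1886×0.278 = 524.31 kg/h of KCl reaches F8, so F8 = 524.31/0.325 = 1613.3 kg/h and vapour = 272.74 kg/h.
The evaporator receives (1−α)·1886 of feed at 0.722 water and removes 0.795 of that water:
0.795×0.722×(1−α)×1886 = 272.74
(1−α) = 272.74/1082.5 = 0.2519;  α = 0.7481.
Bypass flow = 0.7481×1886 = 1410.8 kg/h.

1411 kg/h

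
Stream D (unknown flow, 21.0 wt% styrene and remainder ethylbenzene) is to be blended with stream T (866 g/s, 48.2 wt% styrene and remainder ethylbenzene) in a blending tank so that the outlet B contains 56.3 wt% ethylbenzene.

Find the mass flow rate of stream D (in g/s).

171.7 g/s

Let D be the unknown flow. Total out = 866 + D.
ethylbenzene balance: 448.59 + 0.790·D = 0.563·(866 + D)
(0.790 − 0.563)·D = 0.563×866 − 448.59 = 38.97
D = 38.97 / 0.227 = 171.67 g/s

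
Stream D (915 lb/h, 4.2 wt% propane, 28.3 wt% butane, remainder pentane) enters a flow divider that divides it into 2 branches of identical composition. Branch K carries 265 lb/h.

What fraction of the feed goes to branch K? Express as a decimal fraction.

0.290

Fraction to K = 265/915 = 0.2896.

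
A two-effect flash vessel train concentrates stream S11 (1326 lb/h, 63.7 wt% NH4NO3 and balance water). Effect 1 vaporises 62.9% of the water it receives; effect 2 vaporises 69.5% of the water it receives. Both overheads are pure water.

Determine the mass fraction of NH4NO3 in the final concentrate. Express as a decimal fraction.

water in feed = 1326×0.363 = 481.34 lb/h.
After stage 1: water left = (1−0.629)×481.34 = 178.58; stream total = 1023.2 lb/h.
After stage 2: water left = (1−0.695)×178.58 = 54.466; final concentrate = 899.13 lb/h.
NH4NO3 fraction = 844.66/899.13 = 0.939.

0.939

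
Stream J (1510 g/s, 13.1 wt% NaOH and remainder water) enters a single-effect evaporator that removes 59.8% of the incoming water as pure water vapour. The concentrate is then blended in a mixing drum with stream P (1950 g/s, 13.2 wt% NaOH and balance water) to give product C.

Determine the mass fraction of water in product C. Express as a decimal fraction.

0.8298

Vapour removed = 0.598×0.869×1510 = 784.69 g/s; concentrate = 725.31 g/s.
water reaching the mixer = 527.5 (from concentrate) + 1950×0.868 = 2220.1 g/s.
Product flow = 725.31 + 1950 = 2675.3 g/s; water fraction = 0.8298.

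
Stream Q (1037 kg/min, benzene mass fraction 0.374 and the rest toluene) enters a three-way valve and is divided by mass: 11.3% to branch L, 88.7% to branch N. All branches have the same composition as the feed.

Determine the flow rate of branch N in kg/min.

Branch N flow = 0.887×1037 = 919.82 kg/min.

919.8 kg/min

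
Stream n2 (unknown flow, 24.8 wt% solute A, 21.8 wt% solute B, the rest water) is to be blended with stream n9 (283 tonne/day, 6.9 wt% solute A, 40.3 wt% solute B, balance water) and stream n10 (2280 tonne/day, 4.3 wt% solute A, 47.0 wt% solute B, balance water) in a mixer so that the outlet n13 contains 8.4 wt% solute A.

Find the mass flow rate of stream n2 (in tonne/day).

595.9 tonne/day

Let n2 be the unknown flow. Total out = 2563 + n2.
solute A balance: 117.57 + 0.248·n2 = 0.084·(2563 + n2)
(0.248 − 0.084)·n2 = 0.084×2563 − 117.57 = 97.725
n2 = 97.725 / 0.164 = 595.88 tonne/day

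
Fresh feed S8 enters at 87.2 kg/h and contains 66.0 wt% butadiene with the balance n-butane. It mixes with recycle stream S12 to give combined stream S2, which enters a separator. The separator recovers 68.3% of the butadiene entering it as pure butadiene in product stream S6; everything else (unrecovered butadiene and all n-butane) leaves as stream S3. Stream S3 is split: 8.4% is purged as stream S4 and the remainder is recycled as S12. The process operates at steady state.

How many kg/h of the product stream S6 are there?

55.39 kg/h

butadiene in S2: m_A = 87.2×0.660 + (1−0.084)·(1−0.683)·m_A, so m_A = 57.552/0.7096 = 81.102 kg/h.
Product S6 = 0.683×81.102 = 55.392 kg/h.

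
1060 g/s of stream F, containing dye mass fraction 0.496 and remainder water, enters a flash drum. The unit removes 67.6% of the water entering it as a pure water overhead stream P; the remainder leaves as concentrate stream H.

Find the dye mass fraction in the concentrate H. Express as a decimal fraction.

dye is not removed: 1060×0.496 = 525.76 g/s of dye enters H.
water entering = 1060×0.504 = 534.24 g/s; overhead removed = 0.676×534.24 = 361.15 g/s.
Concentrate = 1060 − 361.15 = 698.85 g/s.
Mass fraction = 525.76/698.85 = 0.752.

0.752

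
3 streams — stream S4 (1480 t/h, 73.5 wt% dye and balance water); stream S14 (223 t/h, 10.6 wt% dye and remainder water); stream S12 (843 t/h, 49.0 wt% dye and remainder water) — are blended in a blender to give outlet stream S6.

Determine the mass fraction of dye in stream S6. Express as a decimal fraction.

0.599

Total flow out = 1480 + 223 + 843 = 2546 t/h.
dye in = 1480×0.735 + 223×0.106 + 843×0.490 = 1524.5 t/h.
dye mass fraction in S6 = 1524.5/2546 = 0.599.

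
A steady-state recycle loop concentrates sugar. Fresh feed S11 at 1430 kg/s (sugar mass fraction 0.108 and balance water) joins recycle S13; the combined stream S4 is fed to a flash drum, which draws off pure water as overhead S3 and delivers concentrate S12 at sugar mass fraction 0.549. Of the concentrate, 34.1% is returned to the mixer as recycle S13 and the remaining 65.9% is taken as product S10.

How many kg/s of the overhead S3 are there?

1149 kg/s

Overall sugar balance (none leaves overhead): sugar in fresh feed = sugar in product, i.e. 1430×0.108 = (1−0.341)·S12·0.549.
S12 = 154.44/(0.549×0.659) = 426.88 kg/s.
Recycle S13 = 0.341×426.88 = 145.56 kg/s.
Combined feed S4 = 1430 + 145.56 = 1575.6 kg/s.
Overhead S3 = S4 − S12 = 1575.6 − 426.88 = 1148.7 kg/s.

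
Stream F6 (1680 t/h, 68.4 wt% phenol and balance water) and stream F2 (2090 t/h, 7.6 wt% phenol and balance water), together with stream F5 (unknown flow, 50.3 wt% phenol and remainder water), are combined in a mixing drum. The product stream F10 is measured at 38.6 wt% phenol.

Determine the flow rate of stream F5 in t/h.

Let F5 be the unknown flow. Total out = 3770 + F5.
phenol balance: 1308 + 0.503·F5 = 0.386·(3770 + F5)
(0.503 − 0.386)·F5 = 0.386×3770 − 1308 = 147.26
F5 = 147.26 / 0.117 = 1258.6 t/h

1259 t/h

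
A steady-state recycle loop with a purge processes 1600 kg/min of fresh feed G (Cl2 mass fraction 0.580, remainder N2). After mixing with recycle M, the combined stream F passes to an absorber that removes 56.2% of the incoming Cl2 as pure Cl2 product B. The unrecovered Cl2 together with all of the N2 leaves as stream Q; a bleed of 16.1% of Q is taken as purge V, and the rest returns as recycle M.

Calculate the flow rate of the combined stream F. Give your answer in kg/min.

N2 enters only via G and leaves only via the purge: 1600×0.420 = 0.161×(N2 in Q), and the absorber passes all N2, so N2 in F = N2 in Q = 4173.9 kg/min.
Cl2 in F: m_A = 1600×0.580 + (1−0.161)·(1−0.562)·m_A, so m_A = 928/0.6325 = 1467.2 kg/min.
F = 1467.2 + 4173.9 = 5641.1 kg/min.

5641 kg/min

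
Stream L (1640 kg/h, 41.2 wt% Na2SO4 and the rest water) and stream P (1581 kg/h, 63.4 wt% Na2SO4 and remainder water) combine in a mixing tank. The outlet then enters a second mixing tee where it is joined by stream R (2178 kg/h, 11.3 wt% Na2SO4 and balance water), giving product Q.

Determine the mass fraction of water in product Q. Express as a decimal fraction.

Overall, product flow = 5399 kg/h.
water in = 1640×0.588 + 1581×0.366 + 2178×0.887 = 3474.9 kg/h.
water fraction in Q = 0.644.

0.644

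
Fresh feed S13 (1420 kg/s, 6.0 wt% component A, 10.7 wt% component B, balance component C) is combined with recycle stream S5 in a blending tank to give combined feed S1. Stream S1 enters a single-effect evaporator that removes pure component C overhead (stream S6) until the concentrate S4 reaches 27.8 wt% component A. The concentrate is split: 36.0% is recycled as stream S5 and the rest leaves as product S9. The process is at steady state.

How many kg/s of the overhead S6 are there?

Overall component A balance (none leaves overhead): component A in fresh feed = component A in product, i.e. 1420×0.060 = (1−0.360)·S4·0.278.
S4 = 85.2/(0.278×0.640) = 478.87 kg/s.
Recycle S5 = 0.360×478.87 = 172.39 kg/s.
Combined feed S1 = 1420 + 172.39 = 1592.4 kg/s.
Overhead S6 = S1 − S4 = 1592.4 − 478.87 = 1113.5 kg/s.

1114 kg/s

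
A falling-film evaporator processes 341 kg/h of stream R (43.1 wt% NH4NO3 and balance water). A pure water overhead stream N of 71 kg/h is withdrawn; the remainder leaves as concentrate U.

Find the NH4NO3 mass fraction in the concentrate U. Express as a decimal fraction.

0.544

NH4NO3 is not removed: 341×0.431 = 146.97 kg/h of NH4NO3 enters U.
Concentrate = 341 − 71 = 270 kg/h.
Mass fraction = 146.97/270 = 0.544.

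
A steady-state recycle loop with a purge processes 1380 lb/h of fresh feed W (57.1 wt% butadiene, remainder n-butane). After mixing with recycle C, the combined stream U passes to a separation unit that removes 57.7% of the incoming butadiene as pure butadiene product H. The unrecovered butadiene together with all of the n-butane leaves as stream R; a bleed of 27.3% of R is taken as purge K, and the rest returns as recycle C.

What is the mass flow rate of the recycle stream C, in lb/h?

1926 lb/h

n-butane enters only via W and leaves only via the purge: 1380×0.429 = 0.273×(n-butane in R), and the separation unit passes all n-butane, so n-butane in U = n-butane in R = 2168.6 lb/h.
butadiene in U: m_A = 1380×0.571 + (1−0.273)·(1−0.577)·m_A, so m_A = 787.98/0.6925 = 1137.9 lb/h.
R = (1−0.577)×1137.9 + 2168.6 = 2649.9 lb/h.
Recycle C = (1−0.273)×2649.9 = 1926.5 lb/h.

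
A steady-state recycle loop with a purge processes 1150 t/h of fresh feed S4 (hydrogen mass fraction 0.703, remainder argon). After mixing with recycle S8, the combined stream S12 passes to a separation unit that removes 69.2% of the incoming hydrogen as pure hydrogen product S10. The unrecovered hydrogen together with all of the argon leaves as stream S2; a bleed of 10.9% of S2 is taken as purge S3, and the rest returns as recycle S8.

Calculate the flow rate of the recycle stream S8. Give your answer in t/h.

3098 t/h

argon enters only via S4 and leaves only via the purge: 1150×0.297 = 0.109×(argon in S2), and the separation unit passes all argon, so argon in S12 = argon in S2 = 3133.5 t/h.
hydrogen in S12: m_A = 1150×0.703 + (1−0.109)·(1−0.692)·m_A, so m_A = 808.45/0.7256 = 1114.2 t/h.
S2 = (1−0.692)×1114.2 + 3133.5 = 3476.7 t/h.
Recycle S8 = (1−0.109)×3476.7 = 3097.7 t/h.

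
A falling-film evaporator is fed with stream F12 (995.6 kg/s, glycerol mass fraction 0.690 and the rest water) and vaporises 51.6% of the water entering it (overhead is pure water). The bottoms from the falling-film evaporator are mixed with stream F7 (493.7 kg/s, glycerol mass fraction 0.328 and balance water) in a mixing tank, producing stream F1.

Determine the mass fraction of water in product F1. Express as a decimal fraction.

0.362

Vapour removed = 0.516×0.310×995.6 = 159.26 kg/s; concentrate = 836.34 kg/s.
water reaching the mixer = 149.38 (from concentrate) + 493.7×0.672 = 481.15 kg/s.
Product flow = 836.34 + 493.7 = 1330 kg/s; water fraction = 0.362.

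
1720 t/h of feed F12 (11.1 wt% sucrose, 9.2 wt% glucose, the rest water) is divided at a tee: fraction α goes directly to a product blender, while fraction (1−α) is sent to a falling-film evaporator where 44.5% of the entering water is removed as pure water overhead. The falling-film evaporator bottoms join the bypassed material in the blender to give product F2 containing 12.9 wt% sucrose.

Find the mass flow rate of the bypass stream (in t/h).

1043 t/h

All 1720×0.111 = 190.92 t/h of sucrose reaches F2, so F2 = 190.92/0.129 = 1480 t/h and vapour = 240 t/h.
The evaporator receives (1−α)·1720 of feed at 0.797 water and removes 0.445 of that water:
0.445×0.797×(1−α)×1720 = 240
(1−α) = 240/610.02 = 0.3934;  α = 0.6066.
Bypass flow = 0.6066×1720 = 1043.3 t/h.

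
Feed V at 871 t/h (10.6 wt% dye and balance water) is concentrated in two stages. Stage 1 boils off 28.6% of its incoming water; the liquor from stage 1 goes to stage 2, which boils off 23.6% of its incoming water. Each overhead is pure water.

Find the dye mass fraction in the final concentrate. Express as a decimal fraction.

water in feed = 871×0.894 = 778.67 t/h.
After stage 1: water left = (1−0.286)×778.67 = 555.97; stream total = 648.3 t/h.
After stage 2: water left = (1−0.236)×555.97 = 424.76; final concentrate = 517.09 t/h.
dye fraction = 92.326/517.09 = 0.1785.

0.1785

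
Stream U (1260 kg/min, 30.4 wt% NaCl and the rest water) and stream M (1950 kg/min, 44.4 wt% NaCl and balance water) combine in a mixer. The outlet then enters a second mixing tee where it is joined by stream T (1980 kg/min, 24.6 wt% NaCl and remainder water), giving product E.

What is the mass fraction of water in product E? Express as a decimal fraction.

0.666

Overall, product flow = 5190 kg/min.
water in = 1260×0.696 + 1950×0.556 + 1980×0.754 = 3454.1 kg/min.
water fraction in E = 0.666.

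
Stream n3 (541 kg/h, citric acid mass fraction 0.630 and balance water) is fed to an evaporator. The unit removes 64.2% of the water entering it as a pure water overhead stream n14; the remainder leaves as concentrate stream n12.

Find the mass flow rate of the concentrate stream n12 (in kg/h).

water entering = 541×0.370 = 200.17 kg/h; overhead removed = 0.642×200.17 = 128.51 kg/h.
Concentrate = 541 − 128.51 = 412.49 kg/h.

412.5 kg/h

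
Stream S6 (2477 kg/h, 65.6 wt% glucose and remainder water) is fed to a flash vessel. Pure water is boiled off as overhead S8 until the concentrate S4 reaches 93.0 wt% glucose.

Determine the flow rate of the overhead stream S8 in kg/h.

729.8 kg/h

glucose is conserved: 2477×0.656 = 1624.9 kg/h all reports to the concentrate.
Concentrate = 1624.9/(target fraction) = 1747.2 kg/h.
Overhead = 2477 − 1747.2 = 729.78 kg/h.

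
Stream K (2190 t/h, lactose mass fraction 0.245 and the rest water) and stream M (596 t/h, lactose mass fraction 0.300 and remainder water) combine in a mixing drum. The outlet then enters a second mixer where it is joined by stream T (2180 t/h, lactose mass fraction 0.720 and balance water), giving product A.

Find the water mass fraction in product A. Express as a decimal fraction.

0.540

Overall, product flow = 4966 t/h.
water in = 2190×0.755 + 596×0.700 + 2180×0.280 = 2681.1 t/h.
water fraction in A = 0.540.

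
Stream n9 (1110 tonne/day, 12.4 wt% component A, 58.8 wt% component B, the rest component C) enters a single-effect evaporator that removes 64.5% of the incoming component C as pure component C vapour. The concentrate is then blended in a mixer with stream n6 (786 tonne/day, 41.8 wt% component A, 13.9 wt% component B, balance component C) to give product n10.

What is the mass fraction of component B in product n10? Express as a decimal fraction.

Vapour removed = 0.645×0.288×1110 = 206.19 tonne/day; concentrate = 903.81 tonne/day.
component B reaching the mixer = 652.68 (from concentrate) + 786×0.139 = 761.93 tonne/day.
Product flow = 903.81 + 786 = 1689.8 tonne/day; component B fraction = 0.4509.

0.4509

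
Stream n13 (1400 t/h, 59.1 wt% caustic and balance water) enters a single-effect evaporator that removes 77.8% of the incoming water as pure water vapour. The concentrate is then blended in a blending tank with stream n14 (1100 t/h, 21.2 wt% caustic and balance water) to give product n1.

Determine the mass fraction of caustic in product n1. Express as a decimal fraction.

Vapour removed = 0.778×0.409×1400 = 445.48 t/h; concentrate = 954.52 t/h.
caustic reaching the mixer = 827.4 (from concentrate) + 1100×0.212 = 1060.6 t/h.
Product flow = 954.52 + 1100 = 2054.5 t/h; caustic fraction = 0.516.

0.516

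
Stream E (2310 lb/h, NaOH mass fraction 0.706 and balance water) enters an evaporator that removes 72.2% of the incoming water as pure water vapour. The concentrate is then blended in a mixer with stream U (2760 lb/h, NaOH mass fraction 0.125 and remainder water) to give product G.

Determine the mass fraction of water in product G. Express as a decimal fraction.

0.569

Vapour removed = 0.722×0.294×2310 = 490.34 lb/h; concentrate = 1819.7 lb/h.
water reaching the mixer = 188.8 (from concentrate) + 2760×0.875 = 2603.8 lb/h.
Product flow = 1819.7 + 2760 = 4579.7 lb/h; water fraction = 0.569.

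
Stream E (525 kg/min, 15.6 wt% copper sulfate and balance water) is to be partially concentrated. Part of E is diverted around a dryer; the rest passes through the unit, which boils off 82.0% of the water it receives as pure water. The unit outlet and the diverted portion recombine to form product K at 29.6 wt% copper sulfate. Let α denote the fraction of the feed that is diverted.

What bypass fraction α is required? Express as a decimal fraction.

All 525×0.156 = 81.9 kg/min of copper sulfate reaches K, so K = 81.9/0.296 = 276.69 kg/min and vapour = 248.31 kg/min.
The evaporator receives (1−α)·525 of feed at 0.844 water and removes 0.820 of that water:
0.820×0.844×(1−α)×525 = 248.31
(1−α) = 248.31/363.34 = 0.6834;  α = 0.3166.

0.317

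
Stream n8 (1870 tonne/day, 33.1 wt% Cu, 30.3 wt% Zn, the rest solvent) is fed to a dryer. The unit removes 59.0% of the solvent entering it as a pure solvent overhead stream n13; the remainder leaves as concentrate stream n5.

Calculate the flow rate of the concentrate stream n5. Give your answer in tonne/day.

solvent entering = 1870×0.366 = 684.42 tonne/day; overhead removed = 0.590×684.42 = 403.81 tonne/day.
Concentrate = 1870 − 403.81 = 1466.2 tonne/day.

1466 tonne/day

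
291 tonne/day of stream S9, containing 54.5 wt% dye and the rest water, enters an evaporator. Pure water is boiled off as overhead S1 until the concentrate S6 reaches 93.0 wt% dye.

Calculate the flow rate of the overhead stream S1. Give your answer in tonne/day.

dye is conserved: 291×0.545 = 158.59 tonne/day all reports to the concentrate.
Concentrate = 158.59/(target fraction) = 170.53 tonne/day.
Overhead = 291 − 170.53 = 120.47 tonne/day.

120.5 tonne/day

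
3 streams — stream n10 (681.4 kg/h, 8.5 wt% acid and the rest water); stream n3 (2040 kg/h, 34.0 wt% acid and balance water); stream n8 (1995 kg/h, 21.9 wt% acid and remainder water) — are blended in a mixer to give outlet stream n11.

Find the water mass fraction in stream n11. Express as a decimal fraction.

Total flow out = 681.4 + 2040 + 1995 = 4716.4 kg/h.
water in = 681.4×0.915 + 2040×0.660 + 1995×0.781 = 3528 kg/h.
water mass fraction in n11 = 3528/4716.4 = 0.748.

0.748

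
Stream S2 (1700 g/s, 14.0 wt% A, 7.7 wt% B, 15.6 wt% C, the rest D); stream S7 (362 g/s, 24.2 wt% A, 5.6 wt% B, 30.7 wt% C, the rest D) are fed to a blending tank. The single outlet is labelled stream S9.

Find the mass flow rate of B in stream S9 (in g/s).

151.2 g/s

B out = B in = 1700×0.077 + 362×0.056 = 151.17 g/s.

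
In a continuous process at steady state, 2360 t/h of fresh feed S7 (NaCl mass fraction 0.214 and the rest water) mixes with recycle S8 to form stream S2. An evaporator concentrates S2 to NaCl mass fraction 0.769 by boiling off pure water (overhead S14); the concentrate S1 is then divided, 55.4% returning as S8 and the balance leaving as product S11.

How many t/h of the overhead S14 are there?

Overall NaCl balance (none leaves overhead): NaCl in fresh feed = NaCl in product, i.e. 2360×0.214 = (1−0.554)·S1·0.769.
S1 = 505.04/(0.769×0.446) = 1472.5 t/h.
Recycle S8 = 0.554×1472.5 = 815.78 t/h.
Combined feed S2 = 2360 + 815.78 = 3175.8 t/h.
Overhead S14 = S2 − S1 = 3175.8 − 1472.5 = 1703.3 t/h.

1703 t/h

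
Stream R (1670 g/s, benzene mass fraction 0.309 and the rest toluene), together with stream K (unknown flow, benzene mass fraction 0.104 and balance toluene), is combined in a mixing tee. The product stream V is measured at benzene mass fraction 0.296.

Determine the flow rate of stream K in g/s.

Let K be the unknown flow. Total out = 1670 + K.
benzene balance: 516.03 + 0.104·K = 0.296·(1670 + K)
(0.104 − 0.296)·K = 0.296×1670 − 516.03 = -21.71
K = -21.71 / -0.192 = 113.07 g/s

113.1 g/s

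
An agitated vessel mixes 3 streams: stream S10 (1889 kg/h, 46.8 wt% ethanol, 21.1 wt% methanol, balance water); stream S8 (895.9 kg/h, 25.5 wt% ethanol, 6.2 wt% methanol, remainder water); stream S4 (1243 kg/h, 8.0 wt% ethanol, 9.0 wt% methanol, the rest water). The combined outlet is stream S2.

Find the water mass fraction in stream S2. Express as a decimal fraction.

0.559

Total flow out = 1889 + 895.9 + 1243 = 4027.9 kg/h.
water in = 1889×0.321 + 895.9×0.683 + 1243×0.830 = 2250 kg/h.
water mass fraction in S2 = 2250/4027.9 = 0.559.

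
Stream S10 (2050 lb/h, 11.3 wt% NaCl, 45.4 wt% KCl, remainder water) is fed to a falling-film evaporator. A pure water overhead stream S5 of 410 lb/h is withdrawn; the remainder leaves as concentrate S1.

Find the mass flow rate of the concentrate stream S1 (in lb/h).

1640 lb/h

Concentrate = 2050 − 410 = 1640 lb/h.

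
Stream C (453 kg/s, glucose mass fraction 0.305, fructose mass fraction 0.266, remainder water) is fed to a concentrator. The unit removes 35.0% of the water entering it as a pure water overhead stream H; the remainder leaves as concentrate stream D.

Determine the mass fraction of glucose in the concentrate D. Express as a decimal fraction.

glucose is not removed: 453×0.305 = 138.16 kg/s of glucose enters D.
water entering = 453×0.429 = 194.34 kg/s; overhead removed = 0.350×194.34 = 68.018 kg/s.
Concentrate = 453 − 68.018 = 384.98 kg/s.
Mass fraction = 138.16/384.98 = 0.359.

0.359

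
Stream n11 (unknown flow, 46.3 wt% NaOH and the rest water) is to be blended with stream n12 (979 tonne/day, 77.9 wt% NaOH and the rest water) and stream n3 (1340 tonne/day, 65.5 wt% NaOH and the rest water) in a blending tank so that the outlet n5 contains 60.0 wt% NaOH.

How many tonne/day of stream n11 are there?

1817 tonne/day

Let n11 be the unknown flow. Total out = 2319 + n11.
NaOH balance: 1640.3 + 0.463·n11 = 0.600·(2319 + n11)
(0.463 − 0.600)·n11 = 0.600×2319 − 1640.3 = -248.94
n11 = -248.94 / -0.137 = 1817.1 tonne/day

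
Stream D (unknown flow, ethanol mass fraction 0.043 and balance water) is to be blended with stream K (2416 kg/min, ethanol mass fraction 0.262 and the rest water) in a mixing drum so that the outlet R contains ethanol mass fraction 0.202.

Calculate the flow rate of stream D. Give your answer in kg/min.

911.7 kg/min

Let D be the unknown flow. Total out = 2416 + D.
ethanol balance: 632.99 + 0.043·D = 0.202·(2416 + D)
(0.043 − 0.202)·D = 0.202×2416 − 632.99 = -144.96
D = -144.96 / -0.159 = 911.7 kg/min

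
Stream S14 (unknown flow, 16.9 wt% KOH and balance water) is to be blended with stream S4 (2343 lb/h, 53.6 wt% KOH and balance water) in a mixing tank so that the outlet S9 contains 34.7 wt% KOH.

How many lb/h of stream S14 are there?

Let S14 be the unknown flow. Total out = 2343 + S14.
KOH balance: 1255.8 + 0.169·S14 = 0.347·(2343 + S14)
(0.169 − 0.347)·S14 = 0.347×2343 − 1255.8 = -442.83
S14 = -442.83 / -0.178 = 2487.8 lb/h

2488 lb/h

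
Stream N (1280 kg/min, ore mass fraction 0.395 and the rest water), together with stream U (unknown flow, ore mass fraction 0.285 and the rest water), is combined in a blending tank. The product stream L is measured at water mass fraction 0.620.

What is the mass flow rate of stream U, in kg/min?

202.1 kg/min

Let U be the unknown flow. Total out = 1280 + U.
water balance: 774.4 + 0.715·U = 0.620·(1280 + U)
(0.715 − 0.620)·U = 0.620×1280 − 774.4 = 19.2
U = 19.2 / 0.095 = 202.11 kg/min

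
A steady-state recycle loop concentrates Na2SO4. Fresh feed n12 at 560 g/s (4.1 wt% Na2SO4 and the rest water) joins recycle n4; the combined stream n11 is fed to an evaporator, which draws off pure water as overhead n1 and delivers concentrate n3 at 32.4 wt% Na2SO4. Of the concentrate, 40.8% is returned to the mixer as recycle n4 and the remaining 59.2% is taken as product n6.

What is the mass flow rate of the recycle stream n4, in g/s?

Overall Na2SO4 balance (none leaves overhead): Na2SO4 in fresh feed = Na2SO4 in product, i.e. 560×0.041 = (1−0.408)·n3·0.324.
n3 = 22.96/(0.324×0.592) = 119.7 g/s.
Recycle n4 = 0.408×119.7 = 48.839 g/s.

48.84 g/s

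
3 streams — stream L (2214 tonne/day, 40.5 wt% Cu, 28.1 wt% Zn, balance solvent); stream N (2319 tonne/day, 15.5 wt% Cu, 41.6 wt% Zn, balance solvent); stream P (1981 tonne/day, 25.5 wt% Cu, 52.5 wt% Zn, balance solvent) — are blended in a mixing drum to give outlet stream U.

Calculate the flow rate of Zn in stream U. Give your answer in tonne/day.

Zn out = Zn in = 2214×0.281 + 2319×0.416 + 1981×0.525 = 2626.9 tonne/day.

2627 tonne/day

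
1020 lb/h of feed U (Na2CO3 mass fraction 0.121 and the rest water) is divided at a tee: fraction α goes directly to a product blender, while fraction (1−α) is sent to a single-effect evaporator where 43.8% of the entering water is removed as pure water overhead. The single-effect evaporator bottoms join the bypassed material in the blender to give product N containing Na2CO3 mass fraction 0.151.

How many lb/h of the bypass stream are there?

493.6 lb/h

All 1020×0.121 = 123.42 lb/h of Na2CO3 reaches N, so N = 123.42/0.151 = 817.35 lb/h and vapour = 202.65 lb/h.
The evaporator receives (1−α)·1020 of feed at 0.879 water and removes 0.438 of that water:
0.438×0.879×(1−α)×1020 = 202.65
(1−α) = 202.65/392.7 = 0.5160;  α = 0.4840.
Bypass flow = 0.4840×1020 = 493.64 lb/h.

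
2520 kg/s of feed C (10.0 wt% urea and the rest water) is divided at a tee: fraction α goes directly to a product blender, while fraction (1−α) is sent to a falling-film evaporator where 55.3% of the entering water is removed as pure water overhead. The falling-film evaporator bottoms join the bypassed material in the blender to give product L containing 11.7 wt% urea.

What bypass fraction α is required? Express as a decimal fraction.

0.708

All 2520×0.100 = 252 kg/s of urea reaches L, so L = 252/0.117 = 2153.8 kg/s and vapour = 366.15 kg/s.
The evaporator receives (1−α)·2520 of feed at 0.900 water and removes 0.553 of that water:
0.553×0.900×(1−α)×2520 = 366.15
(1−α) = 366.15/1254.2 = 0.2919;  α = 0.7081.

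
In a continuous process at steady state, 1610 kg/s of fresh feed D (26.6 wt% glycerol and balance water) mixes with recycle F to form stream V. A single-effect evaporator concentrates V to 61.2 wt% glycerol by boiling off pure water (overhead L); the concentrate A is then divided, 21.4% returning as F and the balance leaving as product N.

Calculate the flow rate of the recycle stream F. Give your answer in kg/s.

Overall glycerol balance (none leaves overhead): glycerol in fresh feed = glycerol in product, i.e. 1610×0.266 = (1−0.214)·A·0.612.
A = 428.26/(0.612×0.786) = 890.29 kg/s.
Recycle F = 0.214×890.29 = 190.52 kg/s.

190.5 kg/s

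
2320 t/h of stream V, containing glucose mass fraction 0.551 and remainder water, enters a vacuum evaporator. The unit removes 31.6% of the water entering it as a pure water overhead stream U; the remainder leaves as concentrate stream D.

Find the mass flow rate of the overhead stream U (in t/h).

water entering = 2320×0.449 = 1041.7 t/h; overhead removed = 0.316×1041.7 = 329.17 t/h.

329.2 t/h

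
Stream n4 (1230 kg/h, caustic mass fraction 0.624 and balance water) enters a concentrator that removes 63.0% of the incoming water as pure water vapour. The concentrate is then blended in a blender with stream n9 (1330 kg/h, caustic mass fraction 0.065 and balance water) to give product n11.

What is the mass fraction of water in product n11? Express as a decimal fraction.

0.624

Vapour removed = 0.630×0.376×1230 = 291.36 kg/h; concentrate = 938.64 kg/h.
water reaching the mixer = 171.12 (from concentrate) + 1330×0.935 = 1414.7 kg/h.
Product flow = 938.64 + 1330 = 2268.6 kg/h; water fraction = 0.624.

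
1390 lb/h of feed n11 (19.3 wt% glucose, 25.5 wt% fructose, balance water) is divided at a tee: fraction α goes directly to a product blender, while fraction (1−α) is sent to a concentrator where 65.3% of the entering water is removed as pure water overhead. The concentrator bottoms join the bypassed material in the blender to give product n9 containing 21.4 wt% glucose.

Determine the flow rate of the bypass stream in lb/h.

1012 lb/h

All 1390×0.193 = 268.27 lb/h of glucose reaches n9, so n9 = 268.27/0.214 = 1253.6 lb/h and vapour = 136.4 lb/h.
The evaporator receives (1−α)·1390 of feed at 0.552 water and removes 0.653 of that water:
0.653×0.552×(1−α)×1390 = 136.4
(1−α) = 136.4/501.03 = 0.2722;  α = 0.7278.
Bypass flow = 0.7278×1390 = 1011.6 lb/h.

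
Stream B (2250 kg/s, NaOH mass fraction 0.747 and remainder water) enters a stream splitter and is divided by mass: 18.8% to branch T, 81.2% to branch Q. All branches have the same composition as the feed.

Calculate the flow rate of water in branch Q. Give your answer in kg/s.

Branch Q total = 0.812×2250 = 1827 kg/s.
water in Q = 0.253×1827 = 462.23 kg/s.

462.2 kg/s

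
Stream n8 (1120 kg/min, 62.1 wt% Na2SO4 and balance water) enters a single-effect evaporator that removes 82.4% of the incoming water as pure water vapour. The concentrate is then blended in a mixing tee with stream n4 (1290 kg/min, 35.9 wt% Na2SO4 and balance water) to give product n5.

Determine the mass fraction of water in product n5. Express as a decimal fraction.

0.438

Vapour removed = 0.824×0.379×1120 = 349.77 kg/min; concentrate = 770.23 kg/min.
water reaching the mixer = 74.708 (from concentrate) + 1290×0.641 = 901.6 kg/min.
Product flow = 770.23 + 1290 = 2060.2 kg/min; water fraction = 0.438.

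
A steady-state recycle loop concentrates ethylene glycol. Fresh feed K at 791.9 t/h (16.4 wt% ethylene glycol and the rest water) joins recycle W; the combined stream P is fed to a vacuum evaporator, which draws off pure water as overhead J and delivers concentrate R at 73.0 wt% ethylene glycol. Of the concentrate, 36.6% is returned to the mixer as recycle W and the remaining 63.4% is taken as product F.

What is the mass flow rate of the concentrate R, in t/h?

280.6 t/h

Overall ethylene glycol balance (none leaves overhead): ethylene glycol in fresh feed = ethylene glycol in product, i.e. 791.9×0.164 = (1−0.366)·R·0.730.
R = 129.87/(0.730×0.634) = 280.61 t/h.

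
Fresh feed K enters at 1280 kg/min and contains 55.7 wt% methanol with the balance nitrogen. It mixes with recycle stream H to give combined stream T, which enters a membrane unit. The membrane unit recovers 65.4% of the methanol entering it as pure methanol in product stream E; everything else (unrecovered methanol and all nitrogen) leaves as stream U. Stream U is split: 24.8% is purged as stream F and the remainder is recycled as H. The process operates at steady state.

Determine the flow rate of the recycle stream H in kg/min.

1970 kg/min

nitrogen enters only via K and leaves only via the purge: 1280×0.443 = 0.248×(nitrogen in U), and the membrane unit passes all nitrogen, so nitrogen in T = nitrogen in U = 2286.5 kg/min.
methanol in T: m_A = 1280×0.557 + (1−0.248)·(1−0.654)·m_A, so m_A = 712.96/0.7398 = 963.71 kg/min.
U = (1−0.654)×963.71 + 2286.5 = 2619.9 kg/min.
Recycle H = (1−0.248)×2619.9 = 1970.2 kg/min.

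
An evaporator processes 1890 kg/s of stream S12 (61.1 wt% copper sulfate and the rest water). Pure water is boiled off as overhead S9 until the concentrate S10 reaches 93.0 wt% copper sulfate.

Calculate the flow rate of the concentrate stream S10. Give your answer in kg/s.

1242 kg/s

copper sulfate is conserved: 1890×0.611 = 1154.8 kg/s all reports to the concentrate.
Concentrate = 1154.8/(target fraction) = 1241.7 kg/s.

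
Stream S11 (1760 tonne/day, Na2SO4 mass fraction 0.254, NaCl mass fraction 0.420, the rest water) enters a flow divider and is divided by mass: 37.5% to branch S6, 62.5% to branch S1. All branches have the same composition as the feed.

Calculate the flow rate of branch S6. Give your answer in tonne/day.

660 tonne/day

Branch S6 flow = 0.375×1760 = 660 tonne/day.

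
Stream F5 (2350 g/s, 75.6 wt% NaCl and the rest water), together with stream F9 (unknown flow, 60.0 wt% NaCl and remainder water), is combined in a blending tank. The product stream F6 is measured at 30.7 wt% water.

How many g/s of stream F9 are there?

Let F9 be the unknown flow. Total out = 2350 + F9.
water balance: 573.4 + 0.400·F9 = 0.307·(2350 + F9)
(0.400 − 0.307)·F9 = 0.307×2350 − 573.4 = 148.05
F9 = 148.05 / 0.093 = 1591.9 g/s

1592 g/s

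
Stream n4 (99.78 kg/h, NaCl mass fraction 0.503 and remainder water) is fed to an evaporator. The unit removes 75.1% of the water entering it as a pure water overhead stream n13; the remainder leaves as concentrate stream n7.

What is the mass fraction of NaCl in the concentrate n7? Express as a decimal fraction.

NaCl is not removed: 99.78×0.503 = 50.189 kg/h of NaCl enters n7.
water entering = 99.78×0.497 = 49.591 kg/h; overhead removed = 0.751×49.591 = 37.243 kg/h.
Concentrate = 99.78 − 37.243 = 62.537 kg/h.
Mass fraction = 50.189/62.537 = 0.803.

0.803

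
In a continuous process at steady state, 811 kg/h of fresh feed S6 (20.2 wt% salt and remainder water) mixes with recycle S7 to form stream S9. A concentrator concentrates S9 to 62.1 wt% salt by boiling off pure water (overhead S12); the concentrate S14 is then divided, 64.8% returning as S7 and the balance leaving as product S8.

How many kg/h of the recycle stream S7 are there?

485.6 kg/h

Overall salt balance (none leaves overhead): salt in fresh feed = salt in product, i.e. 811×0.202 = (1−0.648)·S14·0.621.
S14 = 163.82/(0.621×0.352) = 749.44 kg/h.
Recycle S7 = 0.648×749.44 = 485.64 kg/h.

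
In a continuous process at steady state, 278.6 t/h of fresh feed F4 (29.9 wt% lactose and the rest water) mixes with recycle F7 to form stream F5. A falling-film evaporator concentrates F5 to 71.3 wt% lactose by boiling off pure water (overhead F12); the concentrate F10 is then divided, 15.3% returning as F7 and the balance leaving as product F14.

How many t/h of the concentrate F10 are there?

137.9 t/h

Overall lactose balance (none leaves overhead): lactose in fresh feed = lactose in product, i.e. 278.6×0.299 = (1−0.153)·F10·0.713.
F10 = 83.301/(0.713×0.847) = 137.94 t/h.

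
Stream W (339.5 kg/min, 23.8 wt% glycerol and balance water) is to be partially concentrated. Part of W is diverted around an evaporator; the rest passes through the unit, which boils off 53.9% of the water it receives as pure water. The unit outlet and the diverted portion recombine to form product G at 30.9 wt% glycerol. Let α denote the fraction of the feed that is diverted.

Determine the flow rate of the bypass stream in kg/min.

149.6 kg/min

All 339.5×0.238 = 80.801 kg/min of glycerol reaches G, so G = 80.801/0.309 = 261.49 kg/min and vapour = 78.008 kg/min.
The evaporator receives (1−α)·339.5 of feed at 0.762 water and removes 0.539 of that water:
0.539×0.762×(1−α)×339.5 = 78.008
(1−α) = 78.008/139.44 = 0.5594;  α = 0.4406.
Bypass flow = 0.4406×339.5 = 149.57 kg/min.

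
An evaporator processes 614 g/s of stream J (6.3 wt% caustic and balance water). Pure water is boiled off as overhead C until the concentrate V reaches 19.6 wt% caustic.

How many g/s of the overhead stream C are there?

416.6 g/s

caustic is conserved: 614×0.063 = 38.682 g/s all reports to the concentrate.
Concentrate = 38.682/(target fraction) = 197.36 g/s.
Overhead = 614 − 197.36 = 416.64 g/s.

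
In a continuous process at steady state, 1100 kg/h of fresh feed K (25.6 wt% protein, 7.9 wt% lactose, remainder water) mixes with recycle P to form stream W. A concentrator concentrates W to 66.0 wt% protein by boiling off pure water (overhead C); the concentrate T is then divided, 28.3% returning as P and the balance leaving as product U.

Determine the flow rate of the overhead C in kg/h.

Overall protein balance (none leaves overhead): protein in fresh feed = protein in product, i.e. 1100×0.256 = (1−0.283)·T·0.660.
T = 281.6/(0.660×0.717) = 595.07 kg/h.
Recycle P = 0.283×595.07 = 168.41 kg/h.
Combined feed W = 1100 + 168.41 = 1268.4 kg/h.
Overhead C = W − T = 1268.4 − 595.07 = 673.33 kg/h.

673.3 kg/h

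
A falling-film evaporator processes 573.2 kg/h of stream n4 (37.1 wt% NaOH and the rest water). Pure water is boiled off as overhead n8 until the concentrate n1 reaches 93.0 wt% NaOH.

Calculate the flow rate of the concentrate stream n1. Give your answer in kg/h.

NaOH is conserved: 573.2×0.371 = 212.66 kg/h all reports to the concentrate.
Concentrate = 212.66/(target fraction) = 228.66 kg/h.

228.7 kg/h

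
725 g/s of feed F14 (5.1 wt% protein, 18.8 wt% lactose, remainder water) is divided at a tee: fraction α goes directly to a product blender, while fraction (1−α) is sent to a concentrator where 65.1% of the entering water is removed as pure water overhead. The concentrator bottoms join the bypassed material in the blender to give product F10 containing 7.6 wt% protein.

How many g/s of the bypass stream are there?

All 725×0.051 = 36.975 g/s of protein reaches F10, so F10 = 36.975/0.076 = 486.51 g/s and vapour = 238.49 g/s.
The evaporator receives (1−α)·725 of feed at 0.761 water and removes 0.651 of that water:
0.651×0.761×(1−α)×725 = 238.49
(1−α) = 238.49/359.17 = 0.6640;  α = 0.3360.
Bypass flow = 0.3360×725 = 243.61 g/s.

243.6 g/s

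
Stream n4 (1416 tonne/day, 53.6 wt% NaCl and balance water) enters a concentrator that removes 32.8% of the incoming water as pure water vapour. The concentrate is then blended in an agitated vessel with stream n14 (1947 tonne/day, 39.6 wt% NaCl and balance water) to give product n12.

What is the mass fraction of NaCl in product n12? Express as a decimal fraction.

0.4861

Vapour removed = 0.328×0.464×1416 = 215.5 tonne/day; concentrate = 1200.5 tonne/day.
NaCl reaching the mixer = 758.98 (from concentrate) + 1947×0.396 = 1530 tonne/day.
Product flow = 1200.5 + 1947 = 3147.5 tonne/day; NaCl fraction = 0.4861.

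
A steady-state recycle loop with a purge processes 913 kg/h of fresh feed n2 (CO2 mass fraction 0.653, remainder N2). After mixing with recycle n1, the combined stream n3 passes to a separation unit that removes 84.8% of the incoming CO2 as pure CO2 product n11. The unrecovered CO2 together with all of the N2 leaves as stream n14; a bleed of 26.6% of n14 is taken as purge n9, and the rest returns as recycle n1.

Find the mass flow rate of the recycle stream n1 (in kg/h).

N2 enters only via n2 and leaves only via the purge: 913×0.347 = 0.266×(N2 in n14), and the separation unit passes all N2, so N2 in n3 = N2 in n14 = 1191 kg/h.
CO2 in n3: m_A = 913×0.653 + (1−0.266)·(1−0.848)·m_A, so m_A = 596.19/0.8884 = 671.06 kg/h.
n14 = (1−0.848)×671.06 + 1191 = 1293 kg/h.
Recycle n1 = (1−0.266)×1293 = 949.08 kg/h.

949.1 kg/h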